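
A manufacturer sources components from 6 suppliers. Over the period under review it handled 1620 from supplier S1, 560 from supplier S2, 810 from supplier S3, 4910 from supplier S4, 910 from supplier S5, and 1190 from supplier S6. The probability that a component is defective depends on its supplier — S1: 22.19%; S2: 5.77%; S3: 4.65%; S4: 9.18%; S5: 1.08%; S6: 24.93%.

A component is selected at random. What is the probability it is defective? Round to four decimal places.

P(D) ≈ 0.1187

Total: 1620 + 560 + 810 + 4910 + 910 + 1190 = 10000.
P(S1) = 1620/10000 = 0.162. P(S2) = 560/10000 = 0.056. P(S3) = 810/10000 = 0.081. P(S4) = 4910/10000 = 0.491. P(S5) = 910/10000 = 0.091. P(S6) = 1190/10000 = 0.119.
Using total probability over the partition,
P(D) = P(D|S1)·P(S1) + P(D|S2)·P(S2) + P(D|S3)·P(S3) + P(D|S4)·P(S4) + P(D|S5)·P(S5) + P(D|S6)·P(S6)
      = 0.2219·0.162 + 0.0577·0.056 + 0.0465·0.081 + 0.0918·0.491 + 0.0108·0.091 + 0.2493·0.119
      = 0.0359478 + 0.0032312 + 0.0037665 + 0.0450738 + 0.0009828 + 0.0296667 = 0.1186688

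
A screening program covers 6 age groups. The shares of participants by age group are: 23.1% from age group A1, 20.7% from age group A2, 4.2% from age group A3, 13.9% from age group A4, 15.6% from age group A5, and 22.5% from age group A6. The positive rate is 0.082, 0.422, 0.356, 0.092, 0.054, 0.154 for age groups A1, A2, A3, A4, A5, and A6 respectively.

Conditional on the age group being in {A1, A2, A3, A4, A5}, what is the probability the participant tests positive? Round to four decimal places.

0.1838

Let S = {A1, A2, A3, A4, A5}.
P(S) = 0.231 + 0.207 + 0.042 + 0.139 + 0.156 = 0.775.
P(T ∩ S) = 0.082·0.231 + 0.422·0.207 + 0.356·0.042 + 0.092·0.139 + 0.054·0.156 = 0.018942 + 0.087354 + 0.014952 + 0.012788 + 0.008424 = 0.14246.
P(T | S) = 0.14246 / 0.775 = 0.183819…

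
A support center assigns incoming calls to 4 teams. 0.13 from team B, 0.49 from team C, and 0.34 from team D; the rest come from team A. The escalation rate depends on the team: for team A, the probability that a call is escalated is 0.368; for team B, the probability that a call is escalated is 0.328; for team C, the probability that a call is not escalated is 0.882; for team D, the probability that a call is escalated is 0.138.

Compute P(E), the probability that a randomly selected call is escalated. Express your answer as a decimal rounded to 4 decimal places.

P(A) = 1 − (0.13 + 0.49 + 0.34) = 0.04.
P(E|C) = 1 − 0.882 = 0.118.
By the law of total probability,
P(E) = P(E|A)·P(A) + P(E|B)·P(B) + P(E|C)·P(C) + P(E|D)·P(D)
      = 0.368·0.04 + 0.328·0.13 + 0.118·0.49 + 0.138·0.34
      = 0.01472 + 0.04264 + 0.05782 + 0.04692 = 0.1621

P(E) ≈ 0.1621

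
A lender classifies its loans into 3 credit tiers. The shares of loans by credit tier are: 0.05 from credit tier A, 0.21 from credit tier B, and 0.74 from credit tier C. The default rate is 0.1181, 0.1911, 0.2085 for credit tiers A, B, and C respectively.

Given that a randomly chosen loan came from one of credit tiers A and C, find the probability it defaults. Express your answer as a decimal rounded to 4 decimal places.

0.2028

Let S = {A, C}.
P(S) = 0.05 + 0.74 = 0.79.
P(D ∩ S) = 0.1181·0.05 + 0.2085·0.74 = 0.005905 + 0.15429 = 0.160195.
P(D | S) = 0.160195 / 0.79 = 0.202778…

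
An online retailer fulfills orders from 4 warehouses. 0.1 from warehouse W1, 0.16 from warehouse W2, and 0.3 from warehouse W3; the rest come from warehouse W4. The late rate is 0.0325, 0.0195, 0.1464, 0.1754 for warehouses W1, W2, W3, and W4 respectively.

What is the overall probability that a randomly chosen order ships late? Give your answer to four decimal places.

0.1275

P(W4) = 1 − (0.1 + 0.16 + 0.3) = 0.44.
P(L) = P(L|W1)·P(W1) + P(L|W2)·P(W2) + P(L|W3)·P(W3) + P(L|W4)·P(W4)
      = 0.0325·0.1 + 0.0195·0.16 + 0.1464·0.3 + 0.1754·0.44
      = 0.00325 + 0.00312 + 0.04392 + 0.077176 = 0.127466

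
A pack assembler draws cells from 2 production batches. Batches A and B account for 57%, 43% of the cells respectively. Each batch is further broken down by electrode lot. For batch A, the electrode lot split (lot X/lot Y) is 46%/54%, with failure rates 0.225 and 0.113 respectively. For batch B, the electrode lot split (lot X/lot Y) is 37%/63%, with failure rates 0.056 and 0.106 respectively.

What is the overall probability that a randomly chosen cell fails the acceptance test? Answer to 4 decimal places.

P(F|A) = 0.46·0.225 + 0.54·0.113 = 0.1035 + 0.06102 = 0.16452
P(F|B) = 0.37·0.056 + 0.63·0.106 = 0.02072 + 0.06678 = 0.0875
Then overall,
P(F) = 0.57·0.16452 + 0.43·0.0875
      = 0.0937764 + 0.037625 = 0.1314014

0.1314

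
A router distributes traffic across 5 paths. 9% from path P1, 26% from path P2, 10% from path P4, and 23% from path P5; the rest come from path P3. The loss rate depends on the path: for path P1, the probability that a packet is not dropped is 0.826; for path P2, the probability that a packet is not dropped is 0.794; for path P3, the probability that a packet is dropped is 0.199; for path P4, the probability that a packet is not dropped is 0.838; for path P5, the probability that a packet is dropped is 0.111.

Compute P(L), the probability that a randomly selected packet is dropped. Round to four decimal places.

0.1746

P(P3) = 1 − (0.09 + 0.26 + 0.1 + 0.23) = 0.32.
P(L|P1) = 1 − 0.826 = 0.174.
P(L|P2) = 1 − 0.794 = 0.206.
P(L|P4) = 1 − 0.838 = 0.162.
Summing over the partition,
P(L) = P(L|P1)·P(P1) + P(L|P2)·P(P2) + P(L|P3)·P(P3) + P(L|P4)·P(P4) + P(L|P5)·P(P5)
      = 0.174·0.09 + 0.206·0.26 + 0.199·0.32 + 0.162·0.1 + 0.111·0.23
      = 0.01566 + 0.05356 + 0.06368 + 0.0162 + 0.02553 = 0.17463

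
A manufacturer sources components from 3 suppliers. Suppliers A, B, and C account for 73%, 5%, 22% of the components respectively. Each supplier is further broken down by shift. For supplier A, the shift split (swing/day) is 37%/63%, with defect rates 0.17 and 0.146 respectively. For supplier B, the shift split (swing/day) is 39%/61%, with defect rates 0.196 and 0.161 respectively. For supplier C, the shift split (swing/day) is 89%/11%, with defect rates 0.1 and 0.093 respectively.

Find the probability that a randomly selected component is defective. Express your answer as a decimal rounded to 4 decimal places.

0.1436

P(D|A) = 0.37·0.17 + 0.63·0.146 = 0.0629 + 0.09198 = 0.15488
P(D|B) = 0.39·0.196 + 0.61·0.161 = 0.07644 + 0.09821 = 0.17465
P(D|C) = 0.89·0.1 + 0.11·0.093 = 0.089 + 0.01023 = 0.09923
By total probability over the outer partition,
P(D) = 0.73·0.15488 + 0.05·0.17465 + 0.22·0.09923
      = 0.1130624 + 0.0087325 + 0.0218306 = 0.1436255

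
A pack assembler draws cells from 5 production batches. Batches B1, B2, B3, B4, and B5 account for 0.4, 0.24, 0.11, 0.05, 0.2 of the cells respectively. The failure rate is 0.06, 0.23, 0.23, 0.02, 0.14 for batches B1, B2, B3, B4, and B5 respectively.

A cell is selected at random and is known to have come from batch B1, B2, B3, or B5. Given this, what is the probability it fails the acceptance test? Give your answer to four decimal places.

0.1395

Let S = {B1, B2, B3, B5}.
P(S) = 0.4 + 0.24 + 0.11 + 0.2 = 0.95.
P(F ∩ S) = 0.06·0.4 + 0.23·0.24 + 0.23·0.11 + 0.14·0.2 = 0.024 + 0.0552 + 0.0253 + 0.028 = 0.1325.
P(F | S) = 0.1325 / 0.95 = 0.139474…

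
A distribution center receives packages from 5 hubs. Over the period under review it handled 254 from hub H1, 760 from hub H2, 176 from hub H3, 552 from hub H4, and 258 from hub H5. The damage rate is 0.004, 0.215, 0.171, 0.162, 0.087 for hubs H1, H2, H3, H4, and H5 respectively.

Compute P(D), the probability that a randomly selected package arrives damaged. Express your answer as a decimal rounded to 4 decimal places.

Total: 254 + 760 + 176 + 552 + 258 = 2000.
P(H1) = 254/2000 = 0.127. P(H2) = 760/2000 = 0.38. P(H3) = 176/2000 = 0.088. P(H4) = 552/2000 = 0.276. P(H5) = 258/2000 = 0.129.
P(D) = P(D|H1)·P(H1) + P(D|H2)·P(H2) + P(D|H3)·P(H3) + P(D|H4)·P(H4) + P(D|H5)·P(H5)
      = 0.004·0.127 + 0.215·0.38 + 0.171·0.088 + 0.162·0.276 + 0.087·0.129
      = 0.000508 + 0.0817 + 0.015048 + 0.044712 + 0.011223 = 0.153191

0.1532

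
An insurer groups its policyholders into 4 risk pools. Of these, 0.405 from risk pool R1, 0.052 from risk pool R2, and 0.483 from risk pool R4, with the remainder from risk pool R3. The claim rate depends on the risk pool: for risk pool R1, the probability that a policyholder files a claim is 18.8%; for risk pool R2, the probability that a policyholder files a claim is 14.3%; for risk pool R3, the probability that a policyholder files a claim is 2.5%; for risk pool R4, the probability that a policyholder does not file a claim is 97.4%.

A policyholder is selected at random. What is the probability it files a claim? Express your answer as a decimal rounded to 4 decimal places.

0.0976

P(R3) = 1 − (0.405 + 0.052 + 0.483) = 0.06.
P(C|R4) = 1 − 0.974 = 0.026.
P(C) = P(C|R1)·P(R1) + P(C|R2)·P(R2) + P(C|R3)·P(R3) + P(C|R4)·P(R4)
      = 0.188·0.405 + 0.143·0.052 + 0.025·0.06 + 0.026·0.483
      = 0.07614 + 0.007436 + 0.0015 + 0.012558 = 0.097634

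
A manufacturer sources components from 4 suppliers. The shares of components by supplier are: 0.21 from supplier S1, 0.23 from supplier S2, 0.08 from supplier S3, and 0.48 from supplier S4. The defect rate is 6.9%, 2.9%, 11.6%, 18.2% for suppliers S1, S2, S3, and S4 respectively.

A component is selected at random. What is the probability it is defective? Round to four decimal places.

P(D) = P(D|S1)·P(S1) + P(D|S2)·P(S2) + P(D|S3)·P(S3) + P(D|S4)·P(S4)
      = 0.069·0.21 + 0.029·0.23 + 0.116·0.08 + 0.182·0.48
      = 0.01449 + 0.00667 + 0.00928 + 0.08736 = 0.1178

P(D) ≈ 0.1178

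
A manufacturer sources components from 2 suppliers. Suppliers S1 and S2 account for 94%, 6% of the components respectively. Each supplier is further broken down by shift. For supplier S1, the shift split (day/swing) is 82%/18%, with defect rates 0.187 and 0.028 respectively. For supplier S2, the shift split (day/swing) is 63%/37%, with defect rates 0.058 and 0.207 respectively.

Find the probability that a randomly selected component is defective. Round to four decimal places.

P(D|S1) = 0.82·0.187 + 0.18·0.028 = 0.15334 + 0.00504 = 0.15838
P(D|S2) = 0.63·0.058 + 0.37·0.207 = 0.03654 + 0.07659 = 0.11313
Then overall,
P(D) = 0.94·0.15838 + 0.06·0.11313
      = 0.1488772 + 0.0067878 = 0.155665

0.1557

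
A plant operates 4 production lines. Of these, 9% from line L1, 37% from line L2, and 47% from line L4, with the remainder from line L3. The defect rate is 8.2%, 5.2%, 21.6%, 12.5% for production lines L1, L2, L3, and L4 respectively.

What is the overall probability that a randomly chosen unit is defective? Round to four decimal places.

P(L3) = 1 − (0.09 + 0.37 + 0.47) = 0.07.
P(D) = P(D|L1)·P(L1) + P(D|L2)·P(L2) + P(D|L3)·P(L3) + P(D|L4)·P(L4)
      = 0.082·0.09 + 0.052·0.37 + 0.216·0.07 + 0.125·0.47
      = 0.00738 + 0.01924 + 0.01512 + 0.05875 = 0.10049

P(D) ≈ 0.1005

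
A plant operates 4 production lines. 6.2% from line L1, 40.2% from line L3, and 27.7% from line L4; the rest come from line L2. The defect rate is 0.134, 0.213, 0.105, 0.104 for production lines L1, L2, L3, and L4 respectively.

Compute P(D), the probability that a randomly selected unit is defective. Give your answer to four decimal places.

0.1345

P(L2) = 1 − (0.062 + 0.402 + 0.277) = 0.259.
P(D) = P(D|L1)·P(L1) + P(D|L2)·P(L2) + P(D|L3)·P(L3) + P(D|L4)·P(L4)
      = 0.134·0.062 + 0.213·0.259 + 0.105·0.402 + 0.104·0.277
      = 0.008308 + 0.055167 + 0.04221 + 0.028808 = 0.134493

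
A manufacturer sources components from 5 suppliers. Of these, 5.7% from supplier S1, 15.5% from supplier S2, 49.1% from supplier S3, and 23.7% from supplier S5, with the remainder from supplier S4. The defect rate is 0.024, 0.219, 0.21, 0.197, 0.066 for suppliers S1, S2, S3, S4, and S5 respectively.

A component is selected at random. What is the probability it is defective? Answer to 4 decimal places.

P(D) ≈ 0.1659

P(S4) = 1 − (0.057 + 0.155 + 0.491 + 0.237) = 0.06.
Using total probability over the partition,
P(D) = P(D|S1)·P(S1) + P(D|S2)·P(S2) + P(D|S3)·P(S3) + P(D|S4)·P(S4) + P(D|S5)·P(S5)
      = 0.024·0.057 + 0.219·0.155 + 0.21·0.491 + 0.197·0.06 + 0.066·0.237
      = 0.001368 + 0.033945 + 0.10311 + 0.01182 + 0.015642 = 0.165885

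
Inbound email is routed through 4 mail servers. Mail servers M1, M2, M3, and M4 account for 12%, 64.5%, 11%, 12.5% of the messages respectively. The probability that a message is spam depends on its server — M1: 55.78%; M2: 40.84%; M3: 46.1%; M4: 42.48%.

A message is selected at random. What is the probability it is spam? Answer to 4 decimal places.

P(S) = P(S|M1)·P(M1) + P(S|M2)·P(M2) + P(S|M3)·P(M3) + P(S|M4)·P(M4)
      = 0.5578·0.12 + 0.4084·0.645 + 0.461·0.11 + 0.4248·0.125
      = 0.066936 + 0.263418 + 0.05071 + 0.0531 = 0.434164

0.4342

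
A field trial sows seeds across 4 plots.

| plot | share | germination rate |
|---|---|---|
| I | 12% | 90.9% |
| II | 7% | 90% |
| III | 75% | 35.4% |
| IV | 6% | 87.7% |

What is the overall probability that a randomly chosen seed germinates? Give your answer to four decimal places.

P(G) = P(G|I)·P(I) + P(G|II)·P(II) + P(G|III)·P(III) + P(G|IV)·P(IV)
      = 0.909·0.12 + 0.9·0.07 + 0.354·0.75 + 0.877·0.06
      = 0.10908 + 0.063 + 0.2655 + 0.05262 = 0.4902

P(G) ≈ 0.4902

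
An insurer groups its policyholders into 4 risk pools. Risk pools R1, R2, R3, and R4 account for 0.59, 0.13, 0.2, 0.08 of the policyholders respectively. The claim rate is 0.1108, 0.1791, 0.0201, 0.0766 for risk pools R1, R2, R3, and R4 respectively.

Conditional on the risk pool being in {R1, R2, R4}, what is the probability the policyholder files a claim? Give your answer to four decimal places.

Let S = {R1, R2, R4}.
P(S) = 0.59 + 0.13 + 0.08 = 0.8.
P(C ∩ S) = 0.1108·0.59 + 0.1791·0.13 + 0.0766·0.08 = 0.065372 + 0.023283 + 0.006128 = 0.094783.
P(C | S) = 0.094783 / 0.8 = 0.118479…

0.1185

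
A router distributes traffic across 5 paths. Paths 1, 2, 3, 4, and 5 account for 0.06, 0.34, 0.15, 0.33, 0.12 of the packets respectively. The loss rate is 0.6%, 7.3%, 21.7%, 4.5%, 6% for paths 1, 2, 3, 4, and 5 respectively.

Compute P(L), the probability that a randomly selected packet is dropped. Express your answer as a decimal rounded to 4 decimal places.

0.0798

P(L) = P(L|1)·P(1) + P(L|2)·P(2) + P(L|3)·P(3) + P(L|4)·P(4) + P(L|5)·P(5)
      = 0.006·0.06 + 0.073·0.34 + 0.217·0.15 + 0.045·0.33 + 0.06·0.12
      = 0.00036 + 0.02482 + 0.03255 + 0.01485 + 0.0072 = 0.07978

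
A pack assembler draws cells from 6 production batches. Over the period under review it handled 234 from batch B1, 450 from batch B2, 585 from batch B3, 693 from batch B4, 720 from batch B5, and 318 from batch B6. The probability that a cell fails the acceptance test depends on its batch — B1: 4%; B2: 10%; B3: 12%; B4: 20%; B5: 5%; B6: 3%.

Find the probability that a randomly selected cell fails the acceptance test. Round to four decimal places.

Total: 234 + 450 + 585 + 693 + 720 + 318 = 3000.
P(B1) = 234/3000 = 0.078. P(B2) = 450/3000 = 0.15. P(B3) = 585/3000 = 0.195. P(B4) = 693/3000 = 0.231. P(B5) = 720/3000 = 0.24. P(B6) = 318/3000 = 0.106.
Using total probability over the partition,
P(F) = P(F|B1)·P(B1) + P(F|B2)·P(B2) + P(F|B3)·P(B3) + P(F|B4)·P(B4) + P(F|B5)·P(B5) + P(F|B6)·P(B6)
      = 0.04·0.078 + 0.1·0.15 + 0.12·0.195 + 0.2·0.231 + 0.05·0.24 + 0.03·0.106
      = 0.00312 + 0.015 + 0.0234 + 0.0462 + 0.012 + 0.00318 = 0.1029

P(F) ≈ 0.1029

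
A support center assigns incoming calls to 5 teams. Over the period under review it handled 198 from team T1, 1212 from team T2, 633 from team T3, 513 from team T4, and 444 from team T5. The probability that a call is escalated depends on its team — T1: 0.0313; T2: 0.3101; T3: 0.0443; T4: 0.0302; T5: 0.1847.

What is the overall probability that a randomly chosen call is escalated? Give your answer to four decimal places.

P(E) ≈ 0.1692

Total: 198 + 1212 + 633 + 513 + 444 = 3000.
P(T1) = 198/3000 = 0.066. P(T2) = 1212/3000 = 0.404. P(T3) = 633/3000 = 0.211. P(T4) = 513/3000 = 0.171. P(T5) = 444/3000 = 0.148.
Using total probability over the partition,
P(E) = P(E|T1)·P(T1) + P(E|T2)·P(T2) + P(E|T3)·P(T3) + P(E|T4)·P(T4) + P(E|T5)·P(T5)
      = 0.0313·0.066 + 0.3101·0.404 + 0.0443·0.211 + 0.0302·0.171 + 0.1847·0.148
      = 0.0020658 + 0.1252804 + 0.0093473 + 0.0051642 + 0.0273356 = 0.1691933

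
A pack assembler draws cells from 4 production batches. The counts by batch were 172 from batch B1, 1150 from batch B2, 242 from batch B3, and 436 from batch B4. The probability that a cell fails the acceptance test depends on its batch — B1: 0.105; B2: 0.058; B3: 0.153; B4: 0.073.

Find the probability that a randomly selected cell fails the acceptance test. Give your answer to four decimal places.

P(F) ≈ 0.0768

Total: 172 + 1150 + 242 + 436 = 2000.
P(B1) = 172/2000 = 0.086. P(B2) = 1150/2000 = 0.575. P(B3) = 242/2000 = 0.121. P(B4) = 436/2000 = 0.218.
P(F) = P(F|B1)·P(B1) + P(F|B2)·P(B2) + P(F|B3)·P(B3) + P(F|B4)·P(B4)
      = 0.105·0.086 + 0.058·0.575 + 0.153·0.121 + 0.073·0.218
      = 0.00903 + 0.03335 + 0.018513 + 0.015914 = 0.076807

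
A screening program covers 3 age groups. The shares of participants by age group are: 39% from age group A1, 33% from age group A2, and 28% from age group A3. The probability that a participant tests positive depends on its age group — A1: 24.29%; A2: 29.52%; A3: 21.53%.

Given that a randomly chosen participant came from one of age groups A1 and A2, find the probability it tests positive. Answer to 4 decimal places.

Let S = {A1, A2}.
P(S) = 0.39 + 0.33 = 0.72.
P(T ∩ S) = 0.2429·0.39 + 0.2952·0.33 = 0.094731 + 0.097416 = 0.192147.
P(T | S) = 0.192147 / 0.72 = 0.266871…

0.2669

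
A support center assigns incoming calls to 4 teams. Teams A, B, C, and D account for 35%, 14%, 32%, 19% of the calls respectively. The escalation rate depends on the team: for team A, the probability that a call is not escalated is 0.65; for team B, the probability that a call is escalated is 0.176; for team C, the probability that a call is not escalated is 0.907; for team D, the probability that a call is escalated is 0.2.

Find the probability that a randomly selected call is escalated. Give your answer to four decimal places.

P(E|A) = 1 − 0.65 = 0.35.
P(E|C) = 1 − 0.907 = 0.093.
Summing over the partition,
P(E) = P(E|A)·P(A) + P(E|B)·P(B) + P(E|C)·P(C) + P(E|D)·P(D)
      = 0.35·0.35 + 0.176·0.14 + 0.093·0.32 + 0.2·0.19
      = 0.1225 + 0.02464 + 0.02976 + 0.038 = 0.2149

0.2149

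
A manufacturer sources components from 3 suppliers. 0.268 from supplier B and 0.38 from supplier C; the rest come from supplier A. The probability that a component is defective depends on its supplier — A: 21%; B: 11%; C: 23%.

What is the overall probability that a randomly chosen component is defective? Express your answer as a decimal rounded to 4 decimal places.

P(D) ≈ 0.1908

P(A) = 1 − (0.268 + 0.38) = 0.352.
P(D) = P(D|A)·P(A) + P(D|B)·P(B) + P(D|C)·P(C)
      = 0.21·0.352 + 0.11·0.268 + 0.23·0.38
      = 0.07392 + 0.02948 + 0.0874 = 0.1908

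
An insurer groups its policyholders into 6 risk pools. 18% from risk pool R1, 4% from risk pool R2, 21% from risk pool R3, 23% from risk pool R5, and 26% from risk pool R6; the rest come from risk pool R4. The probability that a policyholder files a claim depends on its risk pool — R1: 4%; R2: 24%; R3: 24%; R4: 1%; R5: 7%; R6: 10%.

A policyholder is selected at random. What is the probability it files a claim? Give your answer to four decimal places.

P(R4) = 1 − (0.18 + 0.04 + 0.21 + 0.23 + 0.26) = 0.08.
P(C) = P(C|R1)·P(R1) + P(C|R2)·P(R2) + P(C|R3)·P(R3) + P(C|R4)·P(R4) + P(C|R5)·P(R5) + P(C|R6)·P(R6)
      = 0.04·0.18 + 0.24·0.04 + 0.24·0.21 + 0.01·0.08 + 0.07·0.23 + 0.1·0.26
      = 0.0072 + 0.0096 + 0.0504 + 0.0008 + 0.0161 + 0.026 = 0.1101

P(C) ≈ 0.1101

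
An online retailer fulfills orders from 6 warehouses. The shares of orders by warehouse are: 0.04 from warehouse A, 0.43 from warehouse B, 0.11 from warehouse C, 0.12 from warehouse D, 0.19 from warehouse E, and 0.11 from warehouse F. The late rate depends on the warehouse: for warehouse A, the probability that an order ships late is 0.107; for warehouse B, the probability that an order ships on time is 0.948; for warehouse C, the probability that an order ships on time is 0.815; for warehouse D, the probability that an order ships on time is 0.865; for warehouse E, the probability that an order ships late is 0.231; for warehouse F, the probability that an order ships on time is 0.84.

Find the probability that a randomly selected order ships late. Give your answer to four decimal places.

P(L|B) = 1 − 0.948 = 0.052.
P(L|C) = 1 − 0.815 = 0.185.
P(L|D) = 1 − 0.865 = 0.135.
P(L|F) = 1 − 0.84 = 0.16.
Using total probability over the partition,
P(L) = P(L|A)·P(A) + P(L|B)·P(B) + P(L|C)·P(C) + P(L|D)·P(D) + P(L|E)·P(E) + P(L|F)·P(F)
      = 0.107·0.04 + 0.052·0.43 + 0.185·0.11 + 0.135·0.12 + 0.231·0.19 + 0.16·0.11
      = 0.00428 + 0.02236 + 0.02035 + 0.0162 + 0.04389 + 0.0176 = 0.12468

0.1247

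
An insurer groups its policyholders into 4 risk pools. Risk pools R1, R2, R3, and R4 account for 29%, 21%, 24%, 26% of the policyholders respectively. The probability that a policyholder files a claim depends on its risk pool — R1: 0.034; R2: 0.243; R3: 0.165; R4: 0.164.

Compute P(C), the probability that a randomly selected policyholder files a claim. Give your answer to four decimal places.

P(C) = P(C|R1)·P(R1) + P(C|R2)·P(R2) + P(C|R3)·P(R3) + P(C|R4)·P(R4)
      = 0.034·0.29 + 0.243·0.21 + 0.165·0.24 + 0.164·0.26
      = 0.00986 + 0.05103 + 0.0396 + 0.04264 = 0.14313

P(C) ≈ 0.1431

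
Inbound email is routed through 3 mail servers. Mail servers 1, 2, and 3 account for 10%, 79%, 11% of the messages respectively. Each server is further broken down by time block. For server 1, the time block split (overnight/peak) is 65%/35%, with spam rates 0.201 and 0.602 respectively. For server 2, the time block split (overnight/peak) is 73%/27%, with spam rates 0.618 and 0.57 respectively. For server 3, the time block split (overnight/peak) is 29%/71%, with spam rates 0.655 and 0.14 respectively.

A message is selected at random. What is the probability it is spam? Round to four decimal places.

P(S|1) = 0.65·0.201 + 0.35·0.602 = 0.13065 + 0.2107 = 0.34135
P(S|2) = 0.73·0.618 + 0.27·0.57 = 0.45114 + 0.1539 = 0.60504
P(S|3) = 0.29·0.655 + 0.71·0.14 = 0.18995 + 0.0994 = 0.28935
By total probability over the outer partition,
P(S) = 0.1·0.34135 + 0.79·0.60504 + 0.11·0.28935
      = 0.034135 + 0.4779816 + 0.0318285 = 0.5439451

0.5439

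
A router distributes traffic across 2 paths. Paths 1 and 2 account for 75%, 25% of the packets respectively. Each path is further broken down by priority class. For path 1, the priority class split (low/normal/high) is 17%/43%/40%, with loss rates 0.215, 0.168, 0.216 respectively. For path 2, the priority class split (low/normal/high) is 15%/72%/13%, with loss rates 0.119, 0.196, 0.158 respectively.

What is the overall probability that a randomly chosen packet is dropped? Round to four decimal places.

P(L) ≈ 0.1913

P(L|1) = 0.17·0.215 + 0.43·0.168 + 0.4·0.216 = 0.03655 + 0.07224 + 0.0864 = 0.19519
P(L|2) = 0.15·0.119 + 0.72·0.196 + 0.13·0.158 = 0.01785 + 0.14112 + 0.02054 = 0.17951
Then overall,
P(L) = 0.75·0.19519 + 0.25·0.17951
      = 0.1463925 + 0.0448775 = 0.19127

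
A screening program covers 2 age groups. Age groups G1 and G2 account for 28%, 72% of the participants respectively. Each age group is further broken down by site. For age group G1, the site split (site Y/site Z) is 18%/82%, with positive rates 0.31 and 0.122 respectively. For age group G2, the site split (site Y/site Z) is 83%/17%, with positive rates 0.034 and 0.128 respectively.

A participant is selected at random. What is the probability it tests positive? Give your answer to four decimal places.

0.0796

P(T|G1) = 0.18·0.31 + 0.82·0.122 = 0.0558 + 0.10004 = 0.15584
P(T|G2) = 0.83·0.034 + 0.17·0.128 = 0.02822 + 0.02176 = 0.04998
Then overall,
P(T) = 0.28·0.15584 + 0.72·0.04998
      = 0.0436352 + 0.0359856 = 0.0796208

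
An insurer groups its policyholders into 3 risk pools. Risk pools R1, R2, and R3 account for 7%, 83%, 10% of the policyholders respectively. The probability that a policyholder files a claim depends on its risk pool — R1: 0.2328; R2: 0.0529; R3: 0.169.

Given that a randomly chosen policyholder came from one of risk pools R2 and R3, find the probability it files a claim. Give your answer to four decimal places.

Let S = {R2, R3}.
P(S) = 0.83 + 0.1 = 0.93.
P(C ∩ S) = 0.0529·0.83 + 0.169·0.1 = 0.043907 + 0.0169 = 0.060807.
P(C | S) = 0.060807 / 0.93 = 0.065384…

P(C|S) ≈ 0.0654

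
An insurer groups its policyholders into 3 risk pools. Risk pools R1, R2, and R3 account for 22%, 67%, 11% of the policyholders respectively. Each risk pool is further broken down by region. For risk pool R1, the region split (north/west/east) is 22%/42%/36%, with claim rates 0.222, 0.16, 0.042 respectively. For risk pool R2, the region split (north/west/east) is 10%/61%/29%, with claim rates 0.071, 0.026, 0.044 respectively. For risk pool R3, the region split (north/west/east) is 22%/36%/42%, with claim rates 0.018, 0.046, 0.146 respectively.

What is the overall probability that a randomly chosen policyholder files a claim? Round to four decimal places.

P(C|R1) = 0.22·0.222 + 0.42·0.16 + 0.36·0.042 = 0.04884 + 0.0672 + 0.01512 = 0.13116
P(C|R2) = 0.1·0.071 + 0.61·0.026 + 0.29·0.044 = 0.0071 + 0.01586 + 0.01276 = 0.03572
P(C|R3) = 0.22·0.018 + 0.36·0.046 + 0.42·0.146 = 0.00396 + 0.01656 + 0.06132 = 0.08184
Then overall,
P(C) = 0.22·0.13116 + 0.67·0.03572 + 0.11·0.08184
      = 0.0288552 + 0.0239324 + 0.0090024 = 0.06179

0.0618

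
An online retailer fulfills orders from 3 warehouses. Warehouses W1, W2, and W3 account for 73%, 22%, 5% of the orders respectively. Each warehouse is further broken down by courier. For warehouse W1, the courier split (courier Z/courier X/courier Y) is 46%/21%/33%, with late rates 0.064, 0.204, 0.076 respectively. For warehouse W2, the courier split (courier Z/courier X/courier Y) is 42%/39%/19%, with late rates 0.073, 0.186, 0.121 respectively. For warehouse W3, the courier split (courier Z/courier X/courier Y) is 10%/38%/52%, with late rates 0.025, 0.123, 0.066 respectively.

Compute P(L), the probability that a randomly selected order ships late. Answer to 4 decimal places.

P(L) ≈ 0.1030

P(L|W1) = 0.46·0.064 + 0.21·0.204 + 0.33·0.076 = 0.02944 + 0.04284 + 0.02508 = 0.09736
P(L|W2) = 0.42·0.073 + 0.39·0.186 + 0.19·0.121 = 0.03066 + 0.07254 + 0.02299 = 0.12619
P(L|W3) = 0.1·0.025 + 0.38·0.123 + 0.52·0.066 = 0.0025 + 0.04674 + 0.03432 = 0.08356
By total probability over the outer partition,
P(L) = 0.73·0.09736 + 0.22·0.12619 + 0.05·0.08356
      = 0.0710728 + 0.0277618 + 0.004178 = 0.1030126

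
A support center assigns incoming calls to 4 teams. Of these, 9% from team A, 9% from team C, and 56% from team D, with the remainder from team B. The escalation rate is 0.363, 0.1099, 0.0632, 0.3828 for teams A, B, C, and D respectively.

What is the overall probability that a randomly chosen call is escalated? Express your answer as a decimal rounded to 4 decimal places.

P(B) = 1 − (0.09 + 0.09 + 0.56) = 0.26.
Using total probability over the partition,
P(E) = P(E|A)·P(A) + P(E|B)·P(B) + P(E|C)·P(C) + P(E|D)·P(D)
      = 0.363·0.09 + 0.1099·0.26 + 0.0632·0.09 + 0.3828·0.56
      = 0.03267 + 0.028574 + 0.005688 + 0.214368 = 0.2813

0.2813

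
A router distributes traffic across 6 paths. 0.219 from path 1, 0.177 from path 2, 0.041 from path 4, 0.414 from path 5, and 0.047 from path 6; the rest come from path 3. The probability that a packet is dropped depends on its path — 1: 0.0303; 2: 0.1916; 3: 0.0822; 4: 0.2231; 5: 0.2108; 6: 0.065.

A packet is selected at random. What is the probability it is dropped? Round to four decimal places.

P(3) = 1 − (0.219 + 0.177 + 0.041 + 0.414 + 0.047) = 0.102.
P(L) = P(L|1)·P(1) + P(L|2)·P(2) + P(L|3)·P(3) + P(L|4)·P(4) + P(L|5)·P(5) + P(L|6)·P(6)
      = 0.0303·0.219 + 0.1916·0.177 + 0.0822·0.102 + 0.2231·0.041 + 0.2108·0.414 + 0.065·0.047
      = 0.0066357 + 0.0339132 + 0.0083844 + 0.0091471 + 0.0872712 + 0.003055 = 0.1484066

0.1484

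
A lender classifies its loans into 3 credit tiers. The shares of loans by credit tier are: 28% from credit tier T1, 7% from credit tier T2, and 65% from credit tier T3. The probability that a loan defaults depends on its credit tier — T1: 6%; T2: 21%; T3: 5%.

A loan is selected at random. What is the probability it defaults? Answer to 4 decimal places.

P(D) ≈ 0.0640

P(D) = P(D|T1)·P(T1) + P(D|T2)·P(T2) + P(D|T3)·P(T3)
      = 0.06·0.28 + 0.21·0.07 + 0.05·0.65
      = 0.0168 + 0.0147 + 0.0325 = 0.064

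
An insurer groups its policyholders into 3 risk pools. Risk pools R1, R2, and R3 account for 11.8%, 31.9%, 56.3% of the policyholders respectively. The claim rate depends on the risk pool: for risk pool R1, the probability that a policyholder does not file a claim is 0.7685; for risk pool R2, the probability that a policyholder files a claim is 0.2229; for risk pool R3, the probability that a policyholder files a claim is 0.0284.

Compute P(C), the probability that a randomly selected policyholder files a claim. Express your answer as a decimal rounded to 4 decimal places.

P(C) ≈ 0.1144

P(C|R1) = 1 − 0.7685 = 0.2315.
Summing over the partition,
P(C) = P(C|R1)·P(R1) + P(C|R2)·P(R2) + P(C|R3)·P(R3)
      = 0.2315·0.118 + 0.2229·0.319 + 0.0284·0.563
      = 0.027317 + 0.0711051 + 0.0159892 = 0.1144113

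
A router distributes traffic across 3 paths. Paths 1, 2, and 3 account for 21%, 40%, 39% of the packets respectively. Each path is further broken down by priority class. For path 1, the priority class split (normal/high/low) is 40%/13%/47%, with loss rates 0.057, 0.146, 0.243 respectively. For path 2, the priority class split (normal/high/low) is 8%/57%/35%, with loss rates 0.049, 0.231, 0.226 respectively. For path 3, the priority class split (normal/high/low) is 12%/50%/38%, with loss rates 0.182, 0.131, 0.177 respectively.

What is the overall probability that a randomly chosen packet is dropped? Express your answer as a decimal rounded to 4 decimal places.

P(L|1) = 0.4·0.057 + 0.13·0.146 + 0.47·0.243 = 0.0228 + 0.01898 + 0.11421 = 0.15599
P(L|2) = 0.08·0.049 + 0.57·0.231 + 0.35·0.226 = 0.00392 + 0.13167 + 0.0791 = 0.21469
P(L|3) = 0.12·0.182 + 0.5·0.131 + 0.38·0.177 = 0.02184 + 0.0655 + 0.06726 = 0.1546
Then overall,
P(L) = 0.21·0.15599 + 0.4·0.21469 + 0.39·0.1546
      = 0.0327579 + 0.085876 + 0.060294 = 0.1789279

0.1789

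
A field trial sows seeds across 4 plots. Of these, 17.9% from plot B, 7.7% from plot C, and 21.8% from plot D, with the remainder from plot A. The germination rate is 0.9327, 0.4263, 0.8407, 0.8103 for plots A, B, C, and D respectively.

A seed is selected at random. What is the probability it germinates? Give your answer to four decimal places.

0.8083

P(A) = 1 − (0.179 + 0.077 + 0.218) = 0.526.
P(G) = P(G|A)·P(A) + P(G|B)·P(B) + P(G|C)·P(C) + P(G|D)·P(D)
      = 0.9327·0.526 + 0.4263·0.179 + 0.8407·0.077 + 0.8103·0.218
      = 0.4906002 + 0.0763077 + 0.0647339 + 0.1766454 = 0.8082872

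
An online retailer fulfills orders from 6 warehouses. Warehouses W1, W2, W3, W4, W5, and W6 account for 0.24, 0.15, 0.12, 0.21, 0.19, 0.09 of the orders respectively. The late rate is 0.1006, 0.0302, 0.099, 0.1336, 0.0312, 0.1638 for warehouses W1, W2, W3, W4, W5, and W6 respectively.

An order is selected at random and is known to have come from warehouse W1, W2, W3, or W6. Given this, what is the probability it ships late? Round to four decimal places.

P(L|S) ≈ 0.0922

Let S = {W1, W2, W3, W6}.
P(S) = 0.24 + 0.15 + 0.12 + 0.09 = 0.6.
P(L ∩ S) = 0.1006·0.24 + 0.0302·0.15 + 0.099·0.12 + 0.1638·0.09 = 0.024144 + 0.00453 + 0.01188 + 0.014742 = 0.055296.
P(L | S) = 0.055296 / 0.6 = 0.092160…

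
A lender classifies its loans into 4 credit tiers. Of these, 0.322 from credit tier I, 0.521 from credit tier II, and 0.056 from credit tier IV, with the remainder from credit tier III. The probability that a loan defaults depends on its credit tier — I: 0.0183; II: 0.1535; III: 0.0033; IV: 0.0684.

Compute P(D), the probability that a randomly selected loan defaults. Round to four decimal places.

P(D) ≈ 0.0900

P(III) = 1 − (0.322 + 0.521 + 0.056) = 0.101.
Using total probability over the partition,
P(D) = P(D|I)·P(I) + P(D|II)·P(II) + P(D|III)·P(III) + P(D|IV)·P(IV)
      = 0.0183·0.322 + 0.1535·0.521 + 0.0033·0.101 + 0.0684·0.056
      = 0.0058926 + 0.0799735 + 0.0003333 + 0.0038304 = 0.0900298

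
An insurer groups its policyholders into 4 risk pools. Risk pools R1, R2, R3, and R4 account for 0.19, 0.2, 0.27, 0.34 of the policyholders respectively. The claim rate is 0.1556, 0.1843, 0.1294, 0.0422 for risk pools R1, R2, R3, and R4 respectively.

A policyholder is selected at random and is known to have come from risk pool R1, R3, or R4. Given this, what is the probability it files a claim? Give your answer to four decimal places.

Let S = {R1, R3, R4}.
P(S) = 0.19 + 0.27 + 0.34 = 0.8.
P(C ∩ S) = 0.1556·0.19 + 0.1294·0.27 + 0.0422·0.34 = 0.029564 + 0.034938 + 0.014348 = 0.07885.
P(C | S) = 0.07885 / 0.8 = 0.098563…

P(C|S) ≈ 0.0986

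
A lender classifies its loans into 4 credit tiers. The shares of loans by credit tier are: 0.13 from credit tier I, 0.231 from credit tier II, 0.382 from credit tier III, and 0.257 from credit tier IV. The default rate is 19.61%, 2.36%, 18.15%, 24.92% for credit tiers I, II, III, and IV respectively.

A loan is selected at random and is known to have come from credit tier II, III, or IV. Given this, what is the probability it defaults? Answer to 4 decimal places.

Let S = {II, III, IV}.
P(S) = 0.231 + 0.382 + 0.257 = 0.87.
P(D ∩ S) = 0.0236·0.231 + 0.1815·0.382 + 0.2492·0.257 = 0.0054516 + 0.069333 + 0.0640444 = 0.138829.
P(D | S) = 0.138829 / 0.87 = 0.159574…

0.1596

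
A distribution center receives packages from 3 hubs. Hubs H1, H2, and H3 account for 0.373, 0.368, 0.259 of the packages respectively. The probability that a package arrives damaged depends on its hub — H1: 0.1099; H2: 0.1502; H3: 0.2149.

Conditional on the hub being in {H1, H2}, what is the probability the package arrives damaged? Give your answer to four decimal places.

Let S = {H1, H2}.
P(S) = 0.373 + 0.368 = 0.741.
P(D ∩ S) = 0.1099·0.373 + 0.1502·0.368 = 0.0409927 + 0.0552736 = 0.0962663.
P(D | S) = 0.0962663 / 0.741 = 0.129914…

0.1299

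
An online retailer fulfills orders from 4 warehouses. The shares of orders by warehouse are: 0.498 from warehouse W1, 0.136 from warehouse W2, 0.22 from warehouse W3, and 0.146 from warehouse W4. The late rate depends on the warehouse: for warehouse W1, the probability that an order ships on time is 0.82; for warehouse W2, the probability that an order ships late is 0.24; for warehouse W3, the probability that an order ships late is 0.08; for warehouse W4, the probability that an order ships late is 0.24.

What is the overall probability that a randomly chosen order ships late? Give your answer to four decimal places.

P(L|W1) = 1 − 0.82 = 0.18.
Using total probability over the partition,
P(L) = P(L|W1)·P(W1) + P(L|W2)·P(W2) + P(L|W3)·P(W3) + P(L|W4)·P(W4)
      = 0.18·0.498 + 0.24·0.136 + 0.08·0.22 + 0.24·0.146
      = 0.08964 + 0.03264 + 0.0176 + 0.03504 = 0.17492

0.1749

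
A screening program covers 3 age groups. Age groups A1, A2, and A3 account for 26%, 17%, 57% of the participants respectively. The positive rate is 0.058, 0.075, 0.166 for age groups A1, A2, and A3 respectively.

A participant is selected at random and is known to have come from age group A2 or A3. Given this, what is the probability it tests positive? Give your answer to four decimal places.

Let S = {A2, A3}.
P(S) = 0.17 + 0.57 = 0.74.
P(T ∩ S) = 0.075·0.17 + 0.166·0.57 = 0.01275 + 0.09462 = 0.10737.
P(T | S) = 0.10737 / 0.74 = 0.145095…

P(T|S) ≈ 0.1451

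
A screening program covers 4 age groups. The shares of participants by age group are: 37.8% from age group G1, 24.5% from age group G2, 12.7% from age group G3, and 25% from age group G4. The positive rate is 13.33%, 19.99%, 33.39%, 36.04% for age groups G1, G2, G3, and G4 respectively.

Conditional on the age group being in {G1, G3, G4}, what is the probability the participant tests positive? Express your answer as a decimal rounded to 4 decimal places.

P(T|S) ≈ 0.2422

Let S = {G1, G3, G4}.
P(S) = 0.378 + 0.127 + 0.25 = 0.755.
P(T ∩ S) = 0.1333·0.378 + 0.3339·0.127 + 0.3604·0.25 = 0.0503874 + 0.0424053 + 0.0901 = 0.1828927.
P(T | S) = 0.1828927 / 0.755 = 0.242242…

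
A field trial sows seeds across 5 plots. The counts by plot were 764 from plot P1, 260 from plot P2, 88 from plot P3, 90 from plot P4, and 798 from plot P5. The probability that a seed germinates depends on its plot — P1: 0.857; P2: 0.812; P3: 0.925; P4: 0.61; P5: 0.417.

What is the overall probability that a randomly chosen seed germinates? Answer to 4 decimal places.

P(G) ≈ 0.6675

Total: 764 + 260 + 88 + 90 + 798 = 2000.
P(P1) = 764/2000 = 0.382. P(P2) = 260/2000 = 0.13. P(P3) = 88/2000 = 0.044. P(P4) = 90/2000 = 0.045. P(P5) = 798/2000 = 0.399.
Using total probability over the partition,
P(G) = P(G|P1)·P(P1) + P(G|P2)·P(P2) + P(G|P3)·P(P3) + P(G|P4)·P(P4) + P(G|P5)·P(P5)
      = 0.857·0.382 + 0.812·0.13 + 0.925·0.044 + 0.61·0.045 + 0.417·0.399
      = 0.327374 + 0.10556 + 0.0407 + 0.02745 + 0.166383 = 0.667467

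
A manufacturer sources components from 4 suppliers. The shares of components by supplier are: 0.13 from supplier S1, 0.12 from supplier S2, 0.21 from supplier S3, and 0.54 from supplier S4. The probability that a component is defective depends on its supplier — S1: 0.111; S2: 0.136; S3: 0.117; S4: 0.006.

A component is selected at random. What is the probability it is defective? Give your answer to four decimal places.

By the law of total probability,
P(D) = P(D|S1)·P(S1) + P(D|S2)·P(S2) + P(D|S3)·P(S3) + P(D|S4)·P(S4)
      = 0.111·0.13 + 0.136·0.12 + 0.117·0.21 + 0.006·0.54
      = 0.01443 + 0.01632 + 0.02457 + 0.00324 = 0.05856

P(D) ≈ 0.0586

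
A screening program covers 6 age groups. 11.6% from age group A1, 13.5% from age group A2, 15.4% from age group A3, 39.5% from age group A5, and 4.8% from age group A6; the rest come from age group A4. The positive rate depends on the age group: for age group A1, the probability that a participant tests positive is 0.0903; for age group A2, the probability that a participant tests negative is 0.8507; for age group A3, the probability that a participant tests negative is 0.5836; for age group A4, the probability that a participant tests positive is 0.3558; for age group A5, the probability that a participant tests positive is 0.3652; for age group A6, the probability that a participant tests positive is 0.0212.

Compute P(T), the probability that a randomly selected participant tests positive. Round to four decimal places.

0.2941

P(A4) = 1 − (0.116 + 0.135 + 0.154 + 0.395 + 0.048) = 0.152.
P(T|A2) = 1 − 0.8507 = 0.1493.
P(T|A3) = 1 − 0.5836 = 0.4164.
By the law of total probability,
P(T) = P(T|A1)·P(A1) + P(T|A2)·P(A2) + P(T|A3)·P(A3) + P(T|A4)·P(A4) + P(T|A5)·P(A5) + P(T|A6)·P(A6)
      = 0.0903·0.116 + 0.1493·0.135 + 0.4164·0.154 + 0.3558·0.152 + 0.3652·0.395 + 0.0212·0.048
      = 0.0104748 + 0.0201555 + 0.0641256 + 0.0540816 + 0.144254 + 0.0010176 = 0.2941091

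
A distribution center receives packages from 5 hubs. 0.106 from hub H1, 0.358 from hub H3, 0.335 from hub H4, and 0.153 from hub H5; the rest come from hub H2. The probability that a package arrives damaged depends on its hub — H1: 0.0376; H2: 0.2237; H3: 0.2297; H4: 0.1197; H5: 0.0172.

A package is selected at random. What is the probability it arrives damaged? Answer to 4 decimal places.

P(D) ≈ 0.1397

P(H2) = 1 − (0.106 + 0.358 + 0.335 + 0.153) = 0.048.
P(D) = P(D|H1)·P(H1) + P(D|H2)·P(H2) + P(D|H3)·P(H3) + P(D|H4)·P(H4) + P(D|H5)·P(H5)
      = 0.0376·0.106 + 0.2237·0.048 + 0.2297·0.358 + 0.1197·0.335 + 0.0172·0.153
      = 0.0039856 + 0.0107376 + 0.0822326 + 0.0400995 + 0.0026316 = 0.1396869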